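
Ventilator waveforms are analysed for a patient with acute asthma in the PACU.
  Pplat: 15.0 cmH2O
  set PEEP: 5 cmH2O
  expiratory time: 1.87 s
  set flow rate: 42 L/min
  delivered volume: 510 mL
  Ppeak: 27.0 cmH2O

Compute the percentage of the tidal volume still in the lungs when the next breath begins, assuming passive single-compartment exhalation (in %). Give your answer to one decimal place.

11.8

Flow: 42 L/min ÷ 60 = 0.7 L/s.
R = (PIP − Pplat)/V̇ = (27.0 − 15.0) / 0.7 = 12.0/0.7 = 17.143 cmH2O·s/L.
C = Vt/(Pplat − PEEP) = 510.0 / (15.0 − 5) = 510.0/10.0 = 51.0 mL/cmH2O.
τ = R × C = 17.143 × 0.051 L/cmH2O = 0.8743 s.
Fraction remaining at end-expiration = e^(−Te/τ) = e^(−1.87/0.8743) = 0.1178 → 11.78%.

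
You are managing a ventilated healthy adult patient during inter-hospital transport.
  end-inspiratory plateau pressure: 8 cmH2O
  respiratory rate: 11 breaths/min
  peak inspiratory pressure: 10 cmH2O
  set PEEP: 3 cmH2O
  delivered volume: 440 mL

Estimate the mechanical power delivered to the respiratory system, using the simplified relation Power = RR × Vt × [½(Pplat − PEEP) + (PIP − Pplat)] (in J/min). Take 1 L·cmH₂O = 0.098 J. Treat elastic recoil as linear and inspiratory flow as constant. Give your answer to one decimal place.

Per-breath work = Vt × [½(Pplat−PEEP) + (PIP−Pplat)] = 0.440 × [0.5×5.0 + 2.0] = 0.440 × 4.5 = 1.98 L·cmH2O.
Power = 11 × 1.98 = 21.78 L·cmH2O/min.
× 0.098 J/(L·cmH2O) → 2.134 J/min.

2.1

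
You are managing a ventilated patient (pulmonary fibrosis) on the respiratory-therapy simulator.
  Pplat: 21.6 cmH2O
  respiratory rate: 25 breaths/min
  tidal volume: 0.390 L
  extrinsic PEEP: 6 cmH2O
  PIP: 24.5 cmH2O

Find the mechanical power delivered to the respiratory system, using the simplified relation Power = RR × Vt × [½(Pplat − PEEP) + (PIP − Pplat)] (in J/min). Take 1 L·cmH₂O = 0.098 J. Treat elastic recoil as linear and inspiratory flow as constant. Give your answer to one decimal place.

Per-breath work = Vt × [½(Pplat−PEEP) + (PIP−Pplat)] = 0.390 × [0.5×15.6 + 2.9] = 0.390 × 10.7 = 4.173 L·cmH2O.
Power = 25 × 4.173 = 104.33 L·cmH2O/min.
× 0.098 J/(L·cmH2O) → 10.224 J/min.

10.2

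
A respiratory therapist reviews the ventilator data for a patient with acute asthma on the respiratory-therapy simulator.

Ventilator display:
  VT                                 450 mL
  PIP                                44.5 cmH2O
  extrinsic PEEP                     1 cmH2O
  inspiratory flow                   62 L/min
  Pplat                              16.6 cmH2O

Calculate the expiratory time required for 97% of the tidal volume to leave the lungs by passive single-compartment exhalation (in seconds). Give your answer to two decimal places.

Flow: 62 L/min ÷ 60 = 1.0333 L/s.
R = (PIP − Pplat)/V̇ = (44.5 − 16.6) / 1.0333 = 27.9/1.0333 = 27.001 cmH2O·s/L.
C = Vt/(Pplat − PEEP) = 450.0 / (16.6 − 1) = 450.0/15.6 = 28.846 mL/cmH2O.
τ = R × C = 27.001 × 0.02885 L/cmH2O = 0.779 s.
t = −τ·ln(1 − 0.97) = −0.779·ln(0.03) = 2.732 s.

2.73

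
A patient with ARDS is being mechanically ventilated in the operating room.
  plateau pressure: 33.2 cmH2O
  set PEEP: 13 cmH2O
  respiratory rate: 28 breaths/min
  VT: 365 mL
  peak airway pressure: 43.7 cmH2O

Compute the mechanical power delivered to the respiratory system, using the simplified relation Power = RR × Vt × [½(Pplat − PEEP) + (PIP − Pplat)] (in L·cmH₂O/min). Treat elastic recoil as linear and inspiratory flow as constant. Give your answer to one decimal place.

210.5

Per-breath work = Vt × [½(Pplat−PEEP) + (PIP−Pplat)] = 0.365 × [0.5×20.2 + 10.5] = 0.365 × 20.6 = 7.519 L·cmH2O.
Power = 28 × 7.519 = 210.53 L·cmH2O/min.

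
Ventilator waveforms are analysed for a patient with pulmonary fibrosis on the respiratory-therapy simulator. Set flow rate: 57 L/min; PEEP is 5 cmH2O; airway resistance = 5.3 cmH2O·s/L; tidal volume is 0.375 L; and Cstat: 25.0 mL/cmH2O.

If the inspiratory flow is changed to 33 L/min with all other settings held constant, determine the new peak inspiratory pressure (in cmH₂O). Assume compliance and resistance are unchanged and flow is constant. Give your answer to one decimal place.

Flow: 57 L/min ÷ 60 = 0.95 L/s.
New flow: 33 L/min ÷ 60 = 0.55 L/s.
PIP = Vt/C + R·V̇ + PEEP (constant-flow equation of motion).
Only the resistive term changes: ΔPIP = R × ΔV̇ = 5.3 × (0.55 − 0.95) = 5.3 × -0.4 = -2.12 cmH2O.
Original PIP = 375/25.0 + 5.3×0.95 + 5 = 25.035 cmH2O; new PIP = 25.035 + (-2.12) = 22.915 cmH2O.

22.9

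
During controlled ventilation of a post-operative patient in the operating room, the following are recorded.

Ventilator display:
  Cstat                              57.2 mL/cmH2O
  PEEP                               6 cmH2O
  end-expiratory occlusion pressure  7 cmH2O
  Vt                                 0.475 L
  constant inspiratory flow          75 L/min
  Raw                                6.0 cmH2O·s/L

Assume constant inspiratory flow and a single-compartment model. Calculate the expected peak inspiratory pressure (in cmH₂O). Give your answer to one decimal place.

22.8

Flow: 75 L/min ÷ 60 = 1.25 L/s.
Total PEEP = 7 cmH2O (set 6 + intrinsic 1); this is the baseline alveolar pressure.
Equation of motion (constant flow): PIP = Vt/C + R·V̇ + PEEP.
PIP = 475/57.2 + 6.0×1.25 + 7 = 8.304 + 7.5 + 7 = 22.804 cmH2O.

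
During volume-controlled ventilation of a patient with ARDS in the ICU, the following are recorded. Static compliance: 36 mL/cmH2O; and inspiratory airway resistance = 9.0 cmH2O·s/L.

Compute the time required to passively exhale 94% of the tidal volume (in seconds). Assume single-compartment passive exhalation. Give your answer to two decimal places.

τ = R × C = 9.0 × 36 mL/cmH2O = 9.0 × 0.036 L/cmH2O = 0.324 s.
Exhaled fraction f = 1 − e^(−t/τ) → t = −τ·ln(1 − f) = −0.324·ln(0.06) = 0.9115 s.

0.91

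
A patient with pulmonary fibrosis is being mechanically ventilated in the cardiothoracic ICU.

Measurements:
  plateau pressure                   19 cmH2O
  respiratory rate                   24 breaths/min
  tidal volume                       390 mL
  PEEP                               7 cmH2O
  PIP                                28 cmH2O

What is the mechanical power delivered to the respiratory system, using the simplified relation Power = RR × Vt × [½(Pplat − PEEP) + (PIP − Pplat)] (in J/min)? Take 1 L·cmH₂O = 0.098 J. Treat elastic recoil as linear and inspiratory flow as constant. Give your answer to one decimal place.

13.8

Per-breath work = Vt × [½(Pplat−PEEP) + (PIP−Pplat)] = 0.390 × [0.5×12.0 + 9.0] = 0.390 × 15.0 = 5.85 L·cmH2O.
Power = 24 × 5.85 = 140.4 L·cmH2O/min.
× 0.098 J/(L·cmH2O) → 13.759 J/min.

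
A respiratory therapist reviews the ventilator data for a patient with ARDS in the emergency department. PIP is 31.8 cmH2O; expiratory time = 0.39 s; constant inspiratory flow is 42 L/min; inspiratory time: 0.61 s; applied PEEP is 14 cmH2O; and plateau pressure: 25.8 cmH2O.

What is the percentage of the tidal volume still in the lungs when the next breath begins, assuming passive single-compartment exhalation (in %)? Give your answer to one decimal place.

Flow: 42 L/min ÷ 60 = 0.7 L/s.
Vt = flow × Ti = 0.7 L/s × 0.61 s × 1000 mL/L = 427.0 mL.
R = (PIP − Pplat)/V̇ = (31.8 − 25.8) / 0.7 = 6.0/0.7 = 8.571 cmH2O·s/L.
C = Vt/(Pplat − PEEP) = 427.0 / (25.8 − 14) = 427.0/11.8 = 36.186 mL/cmH2O.
τ = R × C = 8.571 × 0.03619 L/cmH2O = 0.3102 s.
Fraction remaining at end-expiration = e^(−Te/τ) = e^(−0.39/0.3102) = 0.2844 → 28.44%.

28.4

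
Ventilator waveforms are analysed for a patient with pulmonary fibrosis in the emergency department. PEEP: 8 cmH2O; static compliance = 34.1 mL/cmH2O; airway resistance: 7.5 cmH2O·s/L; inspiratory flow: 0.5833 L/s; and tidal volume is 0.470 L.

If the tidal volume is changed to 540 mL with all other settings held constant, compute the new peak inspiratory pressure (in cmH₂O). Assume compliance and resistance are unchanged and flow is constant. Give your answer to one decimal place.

28.2

PIP = Vt/C + R·V̇ + PEEP (constant-flow equation of motion).
Only the elastic term changes: ΔPIP = ΔVt / C = (540 − 470) / 34.1 = 2.053 cmH2O.
Original PIP = 470/34.1 + 7.5×0.5833 + 8 = 26.158 cmH2O; new PIP = 26.158 + (2.053) = 28.211 cmH2O.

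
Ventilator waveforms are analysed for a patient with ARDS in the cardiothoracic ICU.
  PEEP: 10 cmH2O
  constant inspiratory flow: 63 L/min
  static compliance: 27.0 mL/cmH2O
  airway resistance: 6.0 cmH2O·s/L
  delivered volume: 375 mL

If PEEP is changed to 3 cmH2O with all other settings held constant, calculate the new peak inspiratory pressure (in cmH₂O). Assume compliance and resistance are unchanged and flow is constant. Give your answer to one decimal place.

Flow: 63 L/min ÷ 60 = 1.05 L/s.
PIP = Vt/C + R·V̇ + PEEP (constant-flow equation of motion).
Only the baseline term changes: ΔPIP = ΔPEEP = 3 − 10 = -7.0 cmH2O.
Original PIP = 375/27.0 + 6.0×1.05 + 10 = 30.189 cmH2O; new PIP = 30.189 + (-7.0) = 23.189 cmH2O.

23.2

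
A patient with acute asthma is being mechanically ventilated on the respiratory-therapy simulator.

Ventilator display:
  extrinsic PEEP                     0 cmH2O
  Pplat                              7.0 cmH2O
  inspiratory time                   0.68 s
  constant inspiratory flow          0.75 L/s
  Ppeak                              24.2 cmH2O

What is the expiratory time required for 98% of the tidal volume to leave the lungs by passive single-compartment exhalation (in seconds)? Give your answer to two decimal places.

6.54

Vt = flow × Ti = 0.75 L/s × 0.68 s × 1000 mL/L = 510.0 mL.
R = (PIP − Pplat)/V̇ = (24.2 − 7.0) / 0.75 = 17.2/0.75 = 22.933 cmH2O·s/L.
C = Vt/(Pplat − PEEP) = 510.0 / (7.0 − 0) = 510.0/7.0 = 72.857 mL/cmH2O.
τ = R × C = 22.933 × 0.07286 L/cmH2O = 1.671 s.
t = −τ·ln(1 − 0.98) = −1.671·ln(0.02) = 6.537 s.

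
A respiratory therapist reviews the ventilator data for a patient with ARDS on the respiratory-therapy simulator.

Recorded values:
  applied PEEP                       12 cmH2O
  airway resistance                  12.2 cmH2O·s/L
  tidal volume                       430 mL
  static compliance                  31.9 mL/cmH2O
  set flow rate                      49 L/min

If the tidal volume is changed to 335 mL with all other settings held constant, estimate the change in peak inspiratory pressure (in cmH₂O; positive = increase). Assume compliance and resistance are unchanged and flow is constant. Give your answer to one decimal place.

-3.0

PIP = Vt/C + R·V̇ + PEEP (constant-flow equation of motion).
Only the elastic term changes: ΔPIP = ΔVt / C = (335 − 430) / 31.9 = -2.978 cmH2O.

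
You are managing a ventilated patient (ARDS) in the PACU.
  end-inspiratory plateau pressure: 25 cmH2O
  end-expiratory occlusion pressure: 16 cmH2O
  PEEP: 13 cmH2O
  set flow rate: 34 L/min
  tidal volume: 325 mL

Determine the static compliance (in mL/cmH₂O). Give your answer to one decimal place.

36.1

End-expiratory occlusion gives total PEEP = 16 cmH2O (intrinsic PEEP = 16 − 13 = 3). Use total PEEP for the elastic gradient.
Cstat = Vt / (Pplat − PEEPtotal) = 325 / (25 − 16) = 325 / 9.0 = 36.111 mL/cmH2O.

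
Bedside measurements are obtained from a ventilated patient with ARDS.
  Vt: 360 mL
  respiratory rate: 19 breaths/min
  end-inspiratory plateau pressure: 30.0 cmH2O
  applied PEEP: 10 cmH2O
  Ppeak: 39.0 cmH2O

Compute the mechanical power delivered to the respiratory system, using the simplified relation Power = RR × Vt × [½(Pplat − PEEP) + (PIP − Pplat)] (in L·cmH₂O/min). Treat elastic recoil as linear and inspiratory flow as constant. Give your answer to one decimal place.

130.0

Per-breath work = Vt × [½(Pplat−PEEP) + (PIP−Pplat)] = 0.360 × [0.5×20.0 + 9.0] = 0.360 × 19.0 = 6.84 L·cmH2O.
Power = 19 × 6.84 = 129.96 L·cmH2O/min.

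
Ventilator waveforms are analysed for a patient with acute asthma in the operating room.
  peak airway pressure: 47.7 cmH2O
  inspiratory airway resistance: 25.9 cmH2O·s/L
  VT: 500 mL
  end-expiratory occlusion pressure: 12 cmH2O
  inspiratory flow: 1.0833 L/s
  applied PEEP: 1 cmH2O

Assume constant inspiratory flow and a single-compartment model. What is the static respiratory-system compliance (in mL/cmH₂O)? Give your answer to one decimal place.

Total PEEP = 12 cmH2O (set 1 + intrinsic 11); this is the baseline alveolar pressure.
Equation of motion (constant flow): PIP = Vt/C + R·V̇ + PEEP.
Vt/C = PIP − R·V̇ − PEEP = 47.7 − 25.9×1.0833 − 12 = 47.7 − 28.057 − 12 = 7.643 cmH2O.
C = Vt / 7.643 = 500 / 7.643 = 65.419 mL/cmH2O.

65.4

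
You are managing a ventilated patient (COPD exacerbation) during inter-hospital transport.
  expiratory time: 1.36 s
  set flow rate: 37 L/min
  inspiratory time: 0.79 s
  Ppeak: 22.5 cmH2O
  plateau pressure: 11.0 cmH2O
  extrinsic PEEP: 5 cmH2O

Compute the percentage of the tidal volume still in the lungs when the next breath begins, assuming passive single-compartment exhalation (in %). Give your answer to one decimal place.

Flow: 37 L/min ÷ 60 = 0.6167 L/s.
Vt = flow × Ti = 0.6167 L/s × 0.79 s × 1000 mL/L = 487.19 mL.
R = (PIP − Pplat)/V̇ = (22.5 − 11.0) / 0.6167 = 11.5/0.6167 = 18.648 cmH2O·s/L.
C = Vt/(Pplat − PEEP) = 487.19 / (11.0 − 5) = 487.19/6.0 = 81.198 mL/cmH2O.
τ = R × C = 18.648 × 0.0812 L/cmH2O = 1.514 s.
Fraction remaining at end-expiration = e^(−Te/τ) = e^(−1.36/1.514) = 0.4073 → 40.73%.

40.7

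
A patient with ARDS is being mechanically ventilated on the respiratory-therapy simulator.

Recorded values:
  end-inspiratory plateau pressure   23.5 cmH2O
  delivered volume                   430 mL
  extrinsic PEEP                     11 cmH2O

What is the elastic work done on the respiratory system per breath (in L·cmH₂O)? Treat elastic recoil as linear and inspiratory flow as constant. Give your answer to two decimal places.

2.69

Elastic work ≈ ½ × (Pplat − PEEP) × Vt = 0.5 × (23.5 − 11) × 0.430 L = 0.5 × 12.5 × 0.430 = 2.688 L·cmH2O.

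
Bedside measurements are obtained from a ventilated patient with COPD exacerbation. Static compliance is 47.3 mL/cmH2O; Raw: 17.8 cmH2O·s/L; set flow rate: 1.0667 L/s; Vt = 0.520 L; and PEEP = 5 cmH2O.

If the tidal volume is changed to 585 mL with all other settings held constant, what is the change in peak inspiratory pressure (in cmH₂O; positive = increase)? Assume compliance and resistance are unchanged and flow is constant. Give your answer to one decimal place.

PIP = Vt/C + R·V̇ + PEEP (constant-flow equation of motion).
Only the elastic term changes: ΔPIP = ΔVt / C = (585 − 520) / 47.3 = 1.374 cmH2O.

1.4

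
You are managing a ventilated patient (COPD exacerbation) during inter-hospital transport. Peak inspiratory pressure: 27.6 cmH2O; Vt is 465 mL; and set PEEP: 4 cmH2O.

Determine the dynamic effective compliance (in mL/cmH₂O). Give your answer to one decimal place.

19.7

Dynamic compliance = Vt / (PIP − PEEP) = 465 / (27.6 − 4) = 465 / 23.6 = 19.703 mL/cmH2O.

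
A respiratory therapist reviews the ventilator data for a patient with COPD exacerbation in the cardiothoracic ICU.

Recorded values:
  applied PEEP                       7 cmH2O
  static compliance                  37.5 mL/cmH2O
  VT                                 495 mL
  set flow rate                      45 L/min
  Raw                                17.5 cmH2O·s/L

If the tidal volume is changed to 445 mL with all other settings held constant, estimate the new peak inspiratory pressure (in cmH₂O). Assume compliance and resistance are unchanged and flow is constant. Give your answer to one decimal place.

32.0

Flow: 45 L/min ÷ 60 = 0.75 L/s.
PIP = Vt/C + R·V̇ + PEEP (constant-flow equation of motion).
Only the elastic term changes: ΔPIP = ΔVt / C = (445 − 495) / 37.5 = -1.333 cmH2O.
Original PIP = 495/37.5 + 17.5×0.75 + 7 = 33.325 cmH2O; new PIP = 33.325 + (-1.333) = 31.992 cmH2O.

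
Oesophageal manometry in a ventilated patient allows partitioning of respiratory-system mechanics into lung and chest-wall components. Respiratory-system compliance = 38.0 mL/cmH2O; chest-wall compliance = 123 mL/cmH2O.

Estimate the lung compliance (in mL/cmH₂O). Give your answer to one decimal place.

55.0

1/CL = 1/Crs − 1/Ccw.
1/CL = 1/38.0 − 1/123 = 0.01819.
CL = 54.975 mL/cmH2O.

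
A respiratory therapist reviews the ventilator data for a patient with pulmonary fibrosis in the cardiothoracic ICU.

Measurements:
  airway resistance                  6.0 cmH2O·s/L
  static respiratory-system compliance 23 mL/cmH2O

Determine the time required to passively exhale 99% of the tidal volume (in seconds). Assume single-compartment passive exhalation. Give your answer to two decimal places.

τ = R × C = 6.0 × 23 mL/cmH2O = 6.0 × 0.023 L/cmH2O = 0.138 s.
Exhaled fraction f = 1 − e^(−t/τ) → t = −τ·ln(1 − f) = −0.138·ln(0.01) = 0.6355 s.

0.64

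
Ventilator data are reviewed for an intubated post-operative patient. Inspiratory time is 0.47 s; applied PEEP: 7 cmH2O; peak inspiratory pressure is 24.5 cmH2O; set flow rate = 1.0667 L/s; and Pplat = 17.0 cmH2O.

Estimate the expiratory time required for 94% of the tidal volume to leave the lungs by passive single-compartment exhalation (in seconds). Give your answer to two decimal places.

Vt = flow × Ti = 1.0667 L/s × 0.47 s × 1000 mL/L = 501.35 mL.
R = (PIP − Pplat)/V̇ = (24.5 − 17.0) / 1.0667 = 7.5/1.0667 = 7.031 cmH2O·s/L.
C = Vt/(Pplat − PEEP) = 501.35 / (17.0 − 7) = 501.35/10.0 = 50.135 mL/cmH2O.
τ = R × C = 7.031 × 0.05014 L/cmH2O = 0.3525 s.
t = −τ·ln(1 − 0.94) = −0.3525·ln(0.06) = 0.9917 s.

0.99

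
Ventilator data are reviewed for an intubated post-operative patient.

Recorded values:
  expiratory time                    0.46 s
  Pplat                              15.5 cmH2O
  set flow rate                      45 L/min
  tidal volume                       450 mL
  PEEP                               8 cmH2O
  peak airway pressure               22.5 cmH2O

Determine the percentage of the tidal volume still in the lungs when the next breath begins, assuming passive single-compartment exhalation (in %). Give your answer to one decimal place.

44.0

Flow: 45 L/min ÷ 60 = 0.75 L/s.
R = (PIP − Pplat)/V̇ = (22.5 − 15.5) / 0.75 = 7.0/0.75 = 9.333 cmH2O·s/L.
C = Vt/(Pplat − PEEP) = 450.0 / (15.5 − 8) = 450.0/7.5 = 60.0 mL/cmH2O.
τ = R × C = 9.333 × 0.06 L/cmH2O = 0.56 s.
Fraction remaining at end-expiration = e^(−Te/τ) = e^(−0.46/0.56) = 0.4398 → 43.98%.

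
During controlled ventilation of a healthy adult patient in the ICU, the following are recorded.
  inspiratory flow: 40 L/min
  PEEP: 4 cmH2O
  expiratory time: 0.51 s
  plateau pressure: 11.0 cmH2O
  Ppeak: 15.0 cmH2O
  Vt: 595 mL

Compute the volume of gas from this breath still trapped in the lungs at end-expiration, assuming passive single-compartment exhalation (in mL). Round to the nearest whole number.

219

Flow: 40 L/min ÷ 60 = 0.6667 L/s.
R = (PIP − Pplat)/V̇ = (15.0 − 11.0) / 0.6667 = 4.0/0.6667 = 6.0 cmH2O·s/L.
C = Vt/(Pplat − PEEP) = 595.0 / (11.0 − 4) = 595.0/7.0 = 85.0 mL/cmH2O.
τ = R × C = 6.0 × 0.085 L/cmH2O = 0.51 s.
Fraction remaining = e^(−Te/τ) = e^(−0.51/0.51) = 0.3679.
Trapped volume = 595.0 × 0.3679 = 218.9 mL.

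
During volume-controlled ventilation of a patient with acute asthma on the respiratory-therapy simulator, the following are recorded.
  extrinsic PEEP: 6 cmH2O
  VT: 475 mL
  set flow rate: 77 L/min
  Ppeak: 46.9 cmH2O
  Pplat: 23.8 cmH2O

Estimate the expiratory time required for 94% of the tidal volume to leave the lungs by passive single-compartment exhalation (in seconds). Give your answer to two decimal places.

1.35

Flow: 77 L/min ÷ 60 = 1.2833 L/s.
R = (PIP − Pplat)/V̇ = (46.9 − 23.8) / 1.2833 = 23.1/1.2833 = 18.0 cmH2O·s/L.
C = Vt/(Pplat − PEEP) = 475.0 / (23.8 − 6) = 475.0/17.8 = 26.685 mL/cmH2O.
τ = R × C = 18.0 × 0.02669 L/cmH2O = 0.4804 s.
t = −τ·ln(1 − 0.94) = −0.4804·ln(0.06) = 1.352 s.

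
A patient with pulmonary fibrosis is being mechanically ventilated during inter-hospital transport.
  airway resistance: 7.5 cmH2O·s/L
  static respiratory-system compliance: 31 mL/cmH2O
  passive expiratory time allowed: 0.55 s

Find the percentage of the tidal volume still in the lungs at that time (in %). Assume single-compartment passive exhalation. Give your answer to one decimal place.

9.4

τ = R × C = 7.5 × 31 mL/cmH2O = 7.5 × 0.031 L/cmH2O = 0.2325 s.
Passive exhalation: V(t)/V₀ = e^(−t/τ) = e^(−0.55/0.2325) = 0.09389.
Fraction remaining = 0.09389 → 9.389%.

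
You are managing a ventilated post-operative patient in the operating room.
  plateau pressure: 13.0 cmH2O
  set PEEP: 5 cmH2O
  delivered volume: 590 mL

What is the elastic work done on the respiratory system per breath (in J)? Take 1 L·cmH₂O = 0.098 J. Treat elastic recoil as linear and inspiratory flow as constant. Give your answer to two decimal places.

Elastic work ≈ ½ × (Pplat − PEEP) × Vt = 0.5 × (13.0 − 5) × 0.590 L = 0.5 × 8.0 × 0.590 = 2.36 L·cmH2O.
× 0.098 J/(L·cmH2O) → 0.2313 J.

0.23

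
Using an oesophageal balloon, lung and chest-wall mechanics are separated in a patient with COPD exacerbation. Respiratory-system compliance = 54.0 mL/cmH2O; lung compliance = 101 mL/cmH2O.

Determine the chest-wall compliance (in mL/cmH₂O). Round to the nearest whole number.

116

1/Ccw = 1/Crs − 1/CL.
1/Ccw = 1/54.0 − 1/101 = 0.008618.
Ccw = 116.04 mL/cmH2O.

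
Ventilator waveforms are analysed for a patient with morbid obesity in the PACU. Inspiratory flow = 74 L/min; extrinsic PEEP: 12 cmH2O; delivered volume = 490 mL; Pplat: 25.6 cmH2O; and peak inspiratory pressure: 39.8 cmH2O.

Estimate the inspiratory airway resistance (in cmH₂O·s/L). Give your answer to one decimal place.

11.5

Flow: 74 L/min ÷ 60 = 1.2333 L/s.
Raw = (PIP − Pplat) / flow = (39.8 − 25.6) / 1.2333 = 14.2 / 1.2333 = 11.514 cmH2O·s/L.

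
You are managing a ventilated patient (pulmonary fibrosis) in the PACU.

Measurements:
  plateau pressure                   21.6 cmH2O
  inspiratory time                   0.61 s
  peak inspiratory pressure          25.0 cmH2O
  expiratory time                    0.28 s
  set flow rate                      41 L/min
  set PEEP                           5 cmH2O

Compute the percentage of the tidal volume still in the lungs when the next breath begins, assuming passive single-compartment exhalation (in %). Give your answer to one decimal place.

10.6

Flow: 41 L/min ÷ 60 = 0.6833 L/s.
Vt = flow × Ti = 0.6833 L/s × 0.61 s × 1000 mL/L = 416.81 mL.
R = (PIP − Pplat)/V̇ = (25.0 − 21.6) / 0.6833 = 3.4/0.6833 = 4.976 cmH2O·s/L.
C = Vt/(Pplat − PEEP) = 416.81 / (21.6 − 5) = 416.81/16.6 = 25.109 mL/cmH2O.
τ = R × C = 4.976 × 0.02511 L/cmH2O = 0.1249 s.
Fraction remaining at end-expiration = e^(−Te/τ) = e^(−0.28/0.1249) = 0.1063 → 10.63%.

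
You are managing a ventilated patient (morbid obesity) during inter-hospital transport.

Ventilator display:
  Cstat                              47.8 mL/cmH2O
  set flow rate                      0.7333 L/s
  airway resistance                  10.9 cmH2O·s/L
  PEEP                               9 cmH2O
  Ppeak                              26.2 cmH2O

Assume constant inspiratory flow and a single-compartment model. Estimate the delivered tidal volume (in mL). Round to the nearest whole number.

Equation of motion (constant flow): PIP = Vt/C + R·V̇ + PEEP.
Vt/C = PIP − R·V̇ − PEEP = 26.2 − 7.993 − 9 = 9.207 cmH2O.
Vt = C × 9.207 = 47.8 × 9.207 = 440.09 mL.

440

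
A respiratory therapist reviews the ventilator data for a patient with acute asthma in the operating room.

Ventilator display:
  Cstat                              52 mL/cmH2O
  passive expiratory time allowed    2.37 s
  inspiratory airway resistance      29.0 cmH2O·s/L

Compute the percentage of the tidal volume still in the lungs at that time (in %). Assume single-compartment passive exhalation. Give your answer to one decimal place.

τ = R × C = 29.0 × 52 mL/cmH2O = 29.0 × 0.052 L/cmH2O = 1.508 s.
Passive exhalation: V(t)/V₀ = e^(−t/τ) = e^(−2.37/1.508) = 0.2077.
Fraction remaining = 0.2077 → 20.77%.

20.8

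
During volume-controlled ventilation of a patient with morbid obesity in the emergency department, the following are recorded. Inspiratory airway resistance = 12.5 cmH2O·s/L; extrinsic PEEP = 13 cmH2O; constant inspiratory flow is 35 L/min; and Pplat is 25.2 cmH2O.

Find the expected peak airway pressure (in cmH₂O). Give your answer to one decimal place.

32.5

Flow: 35 L/min ÷ 60 = 0.5833 L/s.
PIP = Pplat + Raw × flow = 25.2 + 12.5 × 0.5833 = 25.2 + 7.291 = 32.491 cmH2O.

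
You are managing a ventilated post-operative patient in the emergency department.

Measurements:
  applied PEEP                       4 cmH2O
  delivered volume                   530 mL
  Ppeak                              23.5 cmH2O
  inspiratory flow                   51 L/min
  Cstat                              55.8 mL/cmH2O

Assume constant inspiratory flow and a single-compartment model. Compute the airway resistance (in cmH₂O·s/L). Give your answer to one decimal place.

11.8

Flow: 51 L/min ÷ 60 = 0.85 L/s.
Equation of motion (constant flow): PIP = Vt/C + R·V̇ + PEEP.
R·V̇ = PIP − Vt/C − PEEP = 23.5 − 530/55.8 − 4 = 23.5 − 9.498 − 4 = 10.002 cmH2O.
R = 10.002 / 0.85 = 11.767 cmH2O·s/L.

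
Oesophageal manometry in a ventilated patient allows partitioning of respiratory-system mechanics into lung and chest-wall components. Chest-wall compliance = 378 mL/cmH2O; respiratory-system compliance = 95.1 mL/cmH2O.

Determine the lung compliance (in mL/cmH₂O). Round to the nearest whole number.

127

1/CL = 1/Crs − 1/Ccw.
1/CL = 1/95.1 − 1/378 = 0.00787.
CL = 127.06 mL/cmH2O.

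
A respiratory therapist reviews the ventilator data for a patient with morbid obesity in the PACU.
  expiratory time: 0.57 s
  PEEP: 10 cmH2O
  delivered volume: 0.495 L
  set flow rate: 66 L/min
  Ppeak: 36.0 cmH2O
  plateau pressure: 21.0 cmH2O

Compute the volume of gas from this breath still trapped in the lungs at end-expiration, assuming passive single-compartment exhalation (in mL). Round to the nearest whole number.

196

Flow: 66 L/min ÷ 60 = 1.1 L/s.
R = (PIP − Pplat)/V̇ = (36.0 − 21.0) / 1.1 = 15.0/1.1 = 13.636 cmH2O·s/L.
C = Vt/(Pplat − PEEP) = 495.0 / (21.0 − 10) = 495.0/11.0 = 45.0 mL/cmH2O.
τ = R × C = 13.636 × 0.045 L/cmH2O = 0.6136 s.
Fraction remaining = e^(−Te/τ) = e^(−0.57/0.6136) = 0.395.
Trapped volume = 495.0 × 0.395 = 195.53 mL.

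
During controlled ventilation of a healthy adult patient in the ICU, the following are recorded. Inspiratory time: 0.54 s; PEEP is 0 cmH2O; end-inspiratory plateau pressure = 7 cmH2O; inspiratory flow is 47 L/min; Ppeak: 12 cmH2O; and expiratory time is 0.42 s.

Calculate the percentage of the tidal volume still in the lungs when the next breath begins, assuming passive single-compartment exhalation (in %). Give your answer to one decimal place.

Flow: 47 L/min ÷ 60 = 0.7833 L/s.
Vt = flow × Ti = 0.7833 L/s × 0.54 s × 1000 mL/L = 422.98 mL.
R = (PIP − Pplat)/V̇ = (12 − 7) / 0.7833 = 5.0/0.7833 = 6.383 cmH2O·s/L.
C = Vt/(Pplat − PEEP) = 422.98 / (7 − 0) = 422.98/7.0 = 60.426 mL/cmH2O.
τ = R × C = 6.383 × 0.06043 L/cmH2O = 0.3857 s.
Fraction remaining at end-expiration = e^(−Te/τ) = e^(−0.42/0.3857) = 0.3366 → 33.66%.

33.7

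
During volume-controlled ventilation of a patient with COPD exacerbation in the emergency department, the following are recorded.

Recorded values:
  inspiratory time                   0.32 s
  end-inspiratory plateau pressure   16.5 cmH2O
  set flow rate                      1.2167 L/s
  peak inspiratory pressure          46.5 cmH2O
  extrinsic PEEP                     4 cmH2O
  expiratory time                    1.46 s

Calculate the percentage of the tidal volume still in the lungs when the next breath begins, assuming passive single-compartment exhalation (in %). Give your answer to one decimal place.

14.9

Vt = flow × Ti = 1.2167 L/s × 0.32 s × 1000 mL/L = 389.34 mL.
R = (PIP − Pplat)/V̇ = (46.5 − 16.5) / 1.2167 = 30.0/1.2167 = 24.657 cmH2O·s/L.
C = Vt/(Pplat − PEEP) = 389.34 / (16.5 − 4) = 389.34/12.5 = 31.147 mL/cmH2O.
τ = R × C = 24.657 × 0.03115 L/cmH2O = 0.7681 s.
Fraction remaining at end-expiration = e^(−Te/τ) = e^(−1.46/0.7681) = 0.1494 → 14.94%.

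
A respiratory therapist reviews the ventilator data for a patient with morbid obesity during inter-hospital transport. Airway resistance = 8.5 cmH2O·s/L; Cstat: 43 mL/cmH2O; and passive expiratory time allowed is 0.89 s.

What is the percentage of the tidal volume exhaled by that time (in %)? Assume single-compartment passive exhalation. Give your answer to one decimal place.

91.2

τ = R × C = 8.5 × 43 mL/cmH2O = 8.5 × 0.043 L/cmH2O = 0.3655 s.
Passive exhalation: V(t)/V₀ = e^(−t/τ) = e^(−0.89/0.3655) = 0.0876.
Fraction exhaled = 1 − 0.0876 = 0.9124 → 91.24%.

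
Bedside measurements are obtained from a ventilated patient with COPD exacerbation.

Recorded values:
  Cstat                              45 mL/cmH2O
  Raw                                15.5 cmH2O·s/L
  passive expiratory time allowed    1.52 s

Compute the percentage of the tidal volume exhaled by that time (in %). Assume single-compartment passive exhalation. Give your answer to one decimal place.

88.7

τ = R × C = 15.5 × 45 mL/cmH2O = 15.5 × 0.045 L/cmH2O = 0.6975 s.
Passive exhalation: V(t)/V₀ = e^(−t/τ) = e^(−1.52/0.6975) = 0.1131.
Fraction exhaled = 1 − 0.1131 = 0.8869 → 88.69%.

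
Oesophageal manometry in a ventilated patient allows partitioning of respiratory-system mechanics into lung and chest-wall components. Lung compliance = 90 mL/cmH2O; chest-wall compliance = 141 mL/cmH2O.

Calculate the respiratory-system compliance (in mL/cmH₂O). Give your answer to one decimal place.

Lung and chest wall are elastances in series: 1/Crs = 1/CL + 1/Ccw.
1/Crs = 1/90 + 1/141 = 0.0182.
Crs = 54.945 mL/cmH2O.

54.9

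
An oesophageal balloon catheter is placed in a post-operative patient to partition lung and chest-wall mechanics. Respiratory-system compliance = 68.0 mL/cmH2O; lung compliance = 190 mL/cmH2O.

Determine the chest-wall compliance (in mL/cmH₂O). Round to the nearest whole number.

106

1/Ccw = 1/Crs − 1/CL.
1/Ccw = 1/68.0 − 1/190 = 0.009443.
Ccw = 105.9 mL/cmH2O.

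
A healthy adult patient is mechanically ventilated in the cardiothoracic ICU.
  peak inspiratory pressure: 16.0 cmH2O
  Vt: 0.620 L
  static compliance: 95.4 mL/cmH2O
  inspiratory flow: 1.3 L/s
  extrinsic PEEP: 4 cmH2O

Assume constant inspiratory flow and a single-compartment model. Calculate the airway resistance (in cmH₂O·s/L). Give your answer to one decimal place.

4.2

Equation of motion (constant flow): PIP = Vt/C + R·V̇ + PEEP.
R·V̇ = PIP − Vt/C − PEEP = 16.0 − 620/95.4 − 4 = 16.0 − 6.499 − 4 = 5.501 cmH2O.
R = 5.501 / 1.3 = 4.232 cmH2O·s/L.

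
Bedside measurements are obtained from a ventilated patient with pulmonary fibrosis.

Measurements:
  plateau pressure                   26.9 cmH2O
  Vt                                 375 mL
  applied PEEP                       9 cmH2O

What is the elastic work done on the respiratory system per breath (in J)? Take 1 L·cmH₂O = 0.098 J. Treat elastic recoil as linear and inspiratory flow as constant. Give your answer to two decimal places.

0.33

Elastic work ≈ ½ × (Pplat − PEEP) × Vt = 0.5 × (26.9 − 9) × 0.375 L = 0.5 × 17.9 × 0.375 = 3.356 L·cmH2O.
× 0.098 J/(L·cmH2O) → 0.3289 J.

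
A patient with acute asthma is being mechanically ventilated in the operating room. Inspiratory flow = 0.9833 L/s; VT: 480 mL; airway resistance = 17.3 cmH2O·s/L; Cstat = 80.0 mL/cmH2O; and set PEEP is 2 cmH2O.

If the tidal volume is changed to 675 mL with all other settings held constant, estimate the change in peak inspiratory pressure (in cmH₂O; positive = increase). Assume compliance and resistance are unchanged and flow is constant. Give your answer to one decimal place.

2.4

PIP = Vt/C + R·V̇ + PEEP (constant-flow equation of motion).
Only the elastic term changes: ΔPIP = ΔVt / C = (675 − 480) / 80.0 = 2.438 cmH2O.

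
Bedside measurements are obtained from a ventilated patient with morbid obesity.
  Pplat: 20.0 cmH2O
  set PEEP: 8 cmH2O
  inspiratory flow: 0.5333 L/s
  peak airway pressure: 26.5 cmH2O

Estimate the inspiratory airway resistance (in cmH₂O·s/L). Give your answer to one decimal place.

Raw = (PIP − Pplat) / flow = (26.5 − 20.0) / 0.5333 = 6.5 / 0.5333 = 12.188 cmH2O·s/L.

12.2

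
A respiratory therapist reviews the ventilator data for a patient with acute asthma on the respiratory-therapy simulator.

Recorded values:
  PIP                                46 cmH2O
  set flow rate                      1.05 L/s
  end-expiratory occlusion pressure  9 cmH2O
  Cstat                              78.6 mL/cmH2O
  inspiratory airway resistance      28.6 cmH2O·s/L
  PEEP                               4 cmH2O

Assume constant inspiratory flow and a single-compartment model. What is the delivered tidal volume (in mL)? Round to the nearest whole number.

548

Total PEEP = 9 cmH2O (set 4 + intrinsic 5); this is the baseline alveolar pressure.
Equation of motion (constant flow): PIP = Vt/C + R·V̇ + PEEP.
Vt/C = PIP − R·V̇ − PEEP = 46 − 30.03 − 9 = 6.97 cmH2O.
Vt = C × 6.97 = 78.6 × 6.97 = 547.84 mL.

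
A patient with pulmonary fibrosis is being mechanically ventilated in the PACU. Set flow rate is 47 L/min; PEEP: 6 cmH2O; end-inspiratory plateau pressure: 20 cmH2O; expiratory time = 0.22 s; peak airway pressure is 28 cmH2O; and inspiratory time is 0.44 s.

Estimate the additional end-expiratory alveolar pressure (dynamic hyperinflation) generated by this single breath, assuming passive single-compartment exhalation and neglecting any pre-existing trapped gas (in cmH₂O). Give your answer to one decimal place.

Flow: 47 L/min ÷ 60 = 0.7833 L/s.
Vt = flow × Ti = 0.7833 L/s × 0.44 s × 1000 mL/L = 344.65 mL.
R = (PIP − Pplat)/V̇ = (28 − 20) / 0.7833 = 8.0/0.7833 = 10.213 cmH2O·s/L.
C = Vt/(Pplat − PEEP) = 344.65 / (20 − 6) = 344.65/14.0 = 24.618 mL/cmH2O.
τ = R × C = 10.213 × 0.02462 L/cmH2O = 0.2514 s.
Fraction remaining = e^(−Te/τ) = e^(−0.22/0.2514) = 0.4168; trapped volume = 344.65 × 0.4168 = 143.65 mL.
Additional alveolar pressure from trapping ≈ V_trapped / C = 143.65 / 24.618 = 5.835 cmH2O.

5.8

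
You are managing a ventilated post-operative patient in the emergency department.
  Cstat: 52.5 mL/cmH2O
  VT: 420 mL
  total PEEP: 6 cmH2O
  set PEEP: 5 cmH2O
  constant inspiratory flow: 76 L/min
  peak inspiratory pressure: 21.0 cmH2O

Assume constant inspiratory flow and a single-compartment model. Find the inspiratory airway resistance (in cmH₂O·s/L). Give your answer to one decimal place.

5.5

Flow: 76 L/min ÷ 60 = 1.2667 L/s.
Total PEEP = 6 cmH2O (set 5 + intrinsic 1); this is the baseline alveolar pressure.
Equation of motion (constant flow): PIP = Vt/C + R·V̇ + PEEP.
R·V̇ = PIP − Vt/C − PEEP = 21.0 − 420/52.5 − 6 = 21.0 − 8.0 − 6 = 7.0 cmH2O.
R = 7.0 / 1.2667 = 5.526 cmH2O·s/L.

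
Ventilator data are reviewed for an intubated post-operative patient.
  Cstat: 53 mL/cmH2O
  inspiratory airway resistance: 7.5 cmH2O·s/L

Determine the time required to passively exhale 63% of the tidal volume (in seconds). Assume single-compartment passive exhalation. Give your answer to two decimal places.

τ = R × C = 7.5 × 53 mL/cmH2O = 7.5 × 0.053 L/cmH2O = 0.3975 s.
Exhaled fraction f = 1 − e^(−t/τ) → t = −τ·ln(1 − f) = −0.3975·ln(0.37) = 0.3952 s.

0.40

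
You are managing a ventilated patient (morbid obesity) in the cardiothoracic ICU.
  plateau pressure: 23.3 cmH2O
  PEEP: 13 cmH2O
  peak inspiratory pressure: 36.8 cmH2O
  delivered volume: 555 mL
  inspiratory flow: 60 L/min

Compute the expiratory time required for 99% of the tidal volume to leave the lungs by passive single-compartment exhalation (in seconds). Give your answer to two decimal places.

Flow: 60 L/min ÷ 60 = 1 L/s.
R = (PIP − Pplat)/V̇ = (36.8 − 23.3) / 1 = 13.5/1 = 13.5 cmH2O·s/L.
C = Vt/(Pplat − PEEP) = 555.0 / (23.3 − 13) = 555.0/10.3 = 53.883 mL/cmH2O.
τ = R × C = 13.5 × 0.05388 L/cmH2O = 0.7274 s.
t = −τ·ln(1 − 0.99) = −0.7274·ln(0.01) = 3.35 s.

3.35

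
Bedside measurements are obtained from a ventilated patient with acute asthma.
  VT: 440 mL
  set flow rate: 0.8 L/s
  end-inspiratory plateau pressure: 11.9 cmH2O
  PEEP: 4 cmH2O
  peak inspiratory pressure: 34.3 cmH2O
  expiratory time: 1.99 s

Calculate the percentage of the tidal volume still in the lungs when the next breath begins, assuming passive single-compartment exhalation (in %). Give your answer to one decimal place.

27.9

R = (PIP − Pplat)/V̇ = (34.3 − 11.9) / 0.8 = 22.4/0.8 = 28.0 cmH2O·s/L.
C = Vt/(Pplat − PEEP) = 440.0 / (11.9 − 4) = 440.0/7.9 = 55.696 mL/cmH2O.
τ = R × C = 28.0 × 0.0557 L/cmH2O = 1.56 s.
Fraction remaining at end-expiration = e^(−Te/τ) = e^(−1.99/1.56) = 0.2793 → 27.93%.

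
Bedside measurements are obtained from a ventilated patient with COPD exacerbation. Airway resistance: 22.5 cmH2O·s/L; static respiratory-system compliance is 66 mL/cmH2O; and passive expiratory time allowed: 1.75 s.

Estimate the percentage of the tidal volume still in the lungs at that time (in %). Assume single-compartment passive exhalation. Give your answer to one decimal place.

τ = R × C = 22.5 × 66 mL/cmH2O = 22.5 × 0.066 L/cmH2O = 1.485 s.
Passive exhalation: V(t)/V₀ = e^(−t/τ) = e^(−1.75/1.485) = 0.3078.
Fraction remaining = 0.3078 → 30.78%.

30.8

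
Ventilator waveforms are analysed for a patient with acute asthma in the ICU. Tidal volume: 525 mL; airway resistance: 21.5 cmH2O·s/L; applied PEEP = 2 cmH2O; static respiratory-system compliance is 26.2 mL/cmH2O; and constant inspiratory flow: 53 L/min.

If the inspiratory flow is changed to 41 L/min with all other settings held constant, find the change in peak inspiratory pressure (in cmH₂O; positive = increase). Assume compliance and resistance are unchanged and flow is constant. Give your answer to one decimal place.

-4.3

Flow: 53 L/min ÷ 60 = 0.8833 L/s.
New flow: 41 L/min ÷ 60 = 0.6833 L/s.
PIP = Vt/C + R·V̇ + PEEP (constant-flow equation of motion).
Only the resistive term changes: ΔPIP = R × ΔV̇ = 21.5 × (0.6833 − 0.8833) = 21.5 × -0.2 = -4.3 cmH2O.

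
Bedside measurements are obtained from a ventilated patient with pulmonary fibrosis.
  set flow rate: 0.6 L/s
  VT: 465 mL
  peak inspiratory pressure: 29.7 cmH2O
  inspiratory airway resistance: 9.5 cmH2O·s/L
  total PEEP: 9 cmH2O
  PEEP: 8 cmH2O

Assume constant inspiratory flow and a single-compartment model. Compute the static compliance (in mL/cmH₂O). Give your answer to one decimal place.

31.0

Total PEEP = 9 cmH2O (set 8 + intrinsic 1); this is the baseline alveolar pressure.
Equation of motion (constant flow): PIP = Vt/C + R·V̇ + PEEP.
Vt/C = PIP − R·V̇ − PEEP = 29.7 − 9.5×0.6 − 9 = 29.7 − 5.7 − 9 = 15.0 cmH2O.
C = Vt / 15.0 = 465 / 15.0 = 31.0 mL/cmH2O.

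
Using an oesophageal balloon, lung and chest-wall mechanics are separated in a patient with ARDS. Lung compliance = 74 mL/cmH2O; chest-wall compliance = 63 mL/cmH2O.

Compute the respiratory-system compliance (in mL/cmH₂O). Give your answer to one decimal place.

34.0

Lung and chest wall are elastances in series: 1/Crs = 1/CL + 1/Ccw.
1/Crs = 1/74 + 1/63 = 0.02939.
Crs = 34.025 mL/cmH2O.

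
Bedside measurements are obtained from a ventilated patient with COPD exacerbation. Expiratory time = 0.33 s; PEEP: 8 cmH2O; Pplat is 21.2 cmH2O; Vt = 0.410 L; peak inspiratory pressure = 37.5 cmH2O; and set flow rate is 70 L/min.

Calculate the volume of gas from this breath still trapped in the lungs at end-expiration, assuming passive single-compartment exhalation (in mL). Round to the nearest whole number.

192

Flow: 70 L/min ÷ 60 = 1.1667 L/s.
R = (PIP − Pplat)/V̇ = (37.5 − 21.2) / 1.1667 = 16.3/1.1667 = 13.971 cmH2O·s/L.
C = Vt/(Pplat − PEEP) = 410.0 / (21.2 − 8) = 410.0/13.2 = 31.061 mL/cmH2O.
τ = R × C = 13.971 × 0.03106 L/cmH2O = 0.4339 s.
Fraction remaining = e^(−Te/τ) = e^(−0.33/0.4339) = 0.4674.
Trapped volume = 410.0 × 0.4674 = 191.63 mL.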